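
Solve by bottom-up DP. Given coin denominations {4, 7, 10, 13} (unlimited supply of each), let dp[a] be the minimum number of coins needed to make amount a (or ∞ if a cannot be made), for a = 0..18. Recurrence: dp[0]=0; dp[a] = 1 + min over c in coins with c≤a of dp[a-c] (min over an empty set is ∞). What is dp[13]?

1

 a  0  1  2  3  4  5  6  7  8  9 10 11 12 13 14 15 16 17 18
dp  0  -  -  -  1  -  -  1  2  -  1  2  3  1  2  3  4  2  3
(- denotes ∞ / unreachable)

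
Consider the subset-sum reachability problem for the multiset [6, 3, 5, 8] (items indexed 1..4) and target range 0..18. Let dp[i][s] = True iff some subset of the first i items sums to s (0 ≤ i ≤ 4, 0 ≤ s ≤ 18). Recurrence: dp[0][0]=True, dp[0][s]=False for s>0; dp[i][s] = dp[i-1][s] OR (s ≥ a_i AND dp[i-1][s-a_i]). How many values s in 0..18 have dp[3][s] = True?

8

i\s   0   1   2   3   4   5   6   7   8   9  10  11  12  13  14  15  16  17  18
  0   T   F   F   F   F   F   F   F   F   F   F   F   F   F   F   F   F   F   F
  1   T   F   F   F   F   F   T   F   F   F   F   F   F   F   F   F   F   F   F
  2   T   F   F   T   F   F   T   F   F   T   F   F   F   F   F   F   F   F   F
  3   T   F   F   T   F   T   T   F   T   T   F   T   F   F   T   F   F   F   F
  4   T   F   F   T   F   T   T   F   T   T   F   T   F   T   T   F   T   T   F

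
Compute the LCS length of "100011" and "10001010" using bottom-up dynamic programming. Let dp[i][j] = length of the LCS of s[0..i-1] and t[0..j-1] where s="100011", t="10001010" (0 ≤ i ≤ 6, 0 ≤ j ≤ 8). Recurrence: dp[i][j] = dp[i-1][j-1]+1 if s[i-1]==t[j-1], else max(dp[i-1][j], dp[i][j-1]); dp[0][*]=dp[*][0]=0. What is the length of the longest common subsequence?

6

   ''  1  0  0  0  1  0  1  0
''  0  0  0  0  0  0  0  0  0
 1  0  1  1  1  1  1  1  1  1
 0  0  1  2  2  2  2  2  2  2
 0  0  1  2  3  3  3  3  3  3
 0  0  1  2  3  4  4  4  4  4
 1  0  1  2  3  4  5  5  5  5
 1  0  1  2  3  4  5  5  6  6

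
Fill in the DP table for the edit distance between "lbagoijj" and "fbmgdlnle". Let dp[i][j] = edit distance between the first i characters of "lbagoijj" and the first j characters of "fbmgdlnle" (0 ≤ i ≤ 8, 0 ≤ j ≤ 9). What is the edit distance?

   ''  f  b  m  g  d  l  n  l  e
''  0  1  2  3  4  5  6  7  8  9
 l  1  1  2  3  4  5  5  6  7  8
 b  2  2  1  2  3  4  5  6  7  8
 a  3  3  2  2  3  4  5  6  7  8
 g  4  4  3  3  2  3  4  5  6  7
 o  5  5  4  4  3  3  4  5  6  7
 i  6  6  5  5  4  4  4  5  6  7
 j  7  7  6  6  5  5  5  5  6  7
 j  8  8  7  7  6  6  6  6  6  7

7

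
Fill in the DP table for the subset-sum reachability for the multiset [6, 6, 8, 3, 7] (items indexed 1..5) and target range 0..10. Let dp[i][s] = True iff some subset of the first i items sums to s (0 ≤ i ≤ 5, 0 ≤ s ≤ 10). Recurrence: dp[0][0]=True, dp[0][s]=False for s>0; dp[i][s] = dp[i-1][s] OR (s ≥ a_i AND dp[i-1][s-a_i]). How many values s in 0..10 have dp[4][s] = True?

i\s   0   1   2   3   4   5   6   7   8   9  10
  0   T   F   F   F   F   F   F   F   F   F   F
  1   T   F   F   F   F   F   T   F   F   F   F
  2   T   F   F   F   F   F   T   F   F   F   F
  3   T   F   F   F   F   F   T   F   T   F   F
  4   T   F   F   T   F   F   T   F   T   T   F
  5   T   F   F   T   F   F   T   T   T   T   T

5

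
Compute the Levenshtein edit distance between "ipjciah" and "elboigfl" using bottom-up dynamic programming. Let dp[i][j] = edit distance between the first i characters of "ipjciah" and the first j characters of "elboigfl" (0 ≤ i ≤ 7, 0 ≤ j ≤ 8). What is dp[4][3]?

   ''  e  l  b  o  i  g  f  l
''  0  1  2  3  4  5  6  7  8
 i  1  1  2  3  4  4  5  6  7
 p  2  2  2  3  4  5  5  6  7
 j  3  3  3  3  4  5  6  6  7
 c  4  4  4  4  4  5  6  7  7
 i  5  5  5  5  5  4  5  6  7
 a  6  6  6  6  6  5  5  6  7
 h  7  7  7  7  7  6  6  6  7

4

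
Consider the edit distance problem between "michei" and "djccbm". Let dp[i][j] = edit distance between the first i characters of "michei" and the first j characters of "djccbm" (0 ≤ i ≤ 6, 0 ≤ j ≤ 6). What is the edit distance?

5

   ''  d  j  c  c  b  m
''  0  1  2  3  4  5  6
 m  1  1  2  3  4  5  5
 i  2  2  2  3  4  5  6
 c  3  3  3  2  3  4  5
 h  4  4  4  3  3  4  5
 e  5  5  5  4  4  4  5
 i  6  6  6  5  5  5  5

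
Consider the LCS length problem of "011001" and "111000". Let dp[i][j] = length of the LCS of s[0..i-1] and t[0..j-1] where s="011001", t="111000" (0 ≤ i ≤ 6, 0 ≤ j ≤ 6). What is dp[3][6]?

   ''  1  1  1  0  0  0
''  0  0  0  0  0  0  0
 0  0  0  0  0  1  1  1
 1  0  1  1  1  1  1  1
 1  0  1  2  2  2  2  2
 0  0  1  2  2  3  3  3
 0  0  1  2  2  3  4  4
 1  0  1  2  3  3  4  4

2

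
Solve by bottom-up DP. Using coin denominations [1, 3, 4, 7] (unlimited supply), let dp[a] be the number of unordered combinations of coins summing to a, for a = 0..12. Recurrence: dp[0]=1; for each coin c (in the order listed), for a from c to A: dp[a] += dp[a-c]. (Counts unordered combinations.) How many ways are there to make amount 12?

after  coin     0     1     2     3     4     5     6     7     8     9    10    11    12
          1     1     1     1     1     1     1     1     1     1     1     1     1     1
          3     1     1     1     2     2     2     3     3     3     4     4     4     5
          4     1     1     1     2     3     3     4     5     6     7     8     9    11
          7     1     1     1     2     3     3     4     6     7     8    10    12    14

14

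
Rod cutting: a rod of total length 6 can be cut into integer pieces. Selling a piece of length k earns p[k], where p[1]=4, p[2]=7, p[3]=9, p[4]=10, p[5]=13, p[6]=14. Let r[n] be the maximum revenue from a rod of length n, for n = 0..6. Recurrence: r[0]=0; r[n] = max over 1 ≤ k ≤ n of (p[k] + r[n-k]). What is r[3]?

   n    0    1    2    3    4    5    6
r[n]    0    4    8   12   16   20   24

12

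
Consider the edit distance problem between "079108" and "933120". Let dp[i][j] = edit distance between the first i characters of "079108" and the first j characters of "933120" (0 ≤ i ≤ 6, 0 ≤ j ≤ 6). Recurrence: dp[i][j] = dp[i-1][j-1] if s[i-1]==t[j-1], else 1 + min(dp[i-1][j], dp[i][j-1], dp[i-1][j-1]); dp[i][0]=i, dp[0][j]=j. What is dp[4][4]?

3

   ''  9  3  3  1  2  0
''  0  1  2  3  4  5  6
 0  1  1  2  3  4  5  5
 7  2  2  2  3  4  5  6
 9  3  2  3  3  4  5  6
 1  4  3  3  4  3  4  5
 0  5  4  4  4  4  4  4
 8  6  5  5  5  5  5  5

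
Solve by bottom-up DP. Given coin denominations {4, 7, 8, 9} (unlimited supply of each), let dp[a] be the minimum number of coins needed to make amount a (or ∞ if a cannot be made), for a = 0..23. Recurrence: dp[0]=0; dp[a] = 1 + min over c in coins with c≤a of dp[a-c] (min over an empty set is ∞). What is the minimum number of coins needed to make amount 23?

 a  0  1  2  3  4  5  6  7  8  9 10 11 12 13 14 15 16 17 18 19 20 21 22 23
dp  0  -  -  -  1  -  -  1  1  1  -  2  2  2  2  2  2  2  2  3  3  3  3  3
(- denotes ∞ / unreachable)

3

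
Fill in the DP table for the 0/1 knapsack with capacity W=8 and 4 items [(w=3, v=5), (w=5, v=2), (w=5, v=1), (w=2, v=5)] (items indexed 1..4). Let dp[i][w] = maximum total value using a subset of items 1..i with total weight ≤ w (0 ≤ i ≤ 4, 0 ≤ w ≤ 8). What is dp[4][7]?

10

i\w   0   1   2   3   4   5   6   7   8
  0   0   0   0   0   0   0   0   0   0
  1   0   0   0   5   5   5   5   5   5
  2   0   0   0   5   5   5   5   5   7
  3   0   0   0   5   5   5   5   5   7
  4   0   0   5   5   5  10  10  10  10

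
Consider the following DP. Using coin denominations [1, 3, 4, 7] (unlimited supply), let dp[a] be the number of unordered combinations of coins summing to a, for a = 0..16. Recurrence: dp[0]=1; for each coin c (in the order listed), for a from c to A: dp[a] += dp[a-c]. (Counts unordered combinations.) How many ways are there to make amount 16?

after  coin     0     1     2     3     4     5     6     7     8     9    10    11    12    13    14    15    16
          1     1     1     1     1     1     1     1     1     1     1     1     1     1     1     1     1     1
          3     1     1     1     2     2     2     3     3     3     4     4     4     5     5     5     6     6
          4     1     1     1     2     3     3     4     5     6     7     8     9    11    12    13    15    17
          7     1     1     1     2     3     3     4     6     7     8    10    12    14    16    19    22    25

25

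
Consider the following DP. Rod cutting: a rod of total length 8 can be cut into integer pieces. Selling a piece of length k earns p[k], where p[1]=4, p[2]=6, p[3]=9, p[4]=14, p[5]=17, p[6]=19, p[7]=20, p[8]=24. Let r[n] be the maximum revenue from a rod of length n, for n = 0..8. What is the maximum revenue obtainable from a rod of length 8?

   n    0    1    2    3    4    5    6    7    8
r[n]    0    4    8   12   16   20   24   28   32

32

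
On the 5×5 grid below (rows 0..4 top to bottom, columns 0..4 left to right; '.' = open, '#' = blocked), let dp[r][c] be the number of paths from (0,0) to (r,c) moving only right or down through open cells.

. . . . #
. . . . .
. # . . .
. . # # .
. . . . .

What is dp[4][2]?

r\c   0   1   2   3   4
  0   1   1   1   1   0
  1   1   2   3   4   4
  2   1   0   3   7  11
  3   1   1   0   0  11
  4   1   2   2   2  13

2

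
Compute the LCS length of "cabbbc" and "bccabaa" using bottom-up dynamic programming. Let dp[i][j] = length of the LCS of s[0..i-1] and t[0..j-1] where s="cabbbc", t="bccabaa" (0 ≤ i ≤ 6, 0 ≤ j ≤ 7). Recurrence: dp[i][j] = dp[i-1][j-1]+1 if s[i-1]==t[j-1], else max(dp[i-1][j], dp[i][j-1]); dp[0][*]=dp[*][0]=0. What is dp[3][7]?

3

   ''  b  c  c  a  b  a  a
''  0  0  0  0  0  0  0  0
 c  0  0  1  1  1  1  1  1
 a  0  0  1  1  2  2  2  2
 b  0  1  1  1  2  3  3  3
 b  0  1  1  1  2  3  3  3
 b  0  1  1  1  2  3  3  3
 c  0  1  2  2  2  3  3  3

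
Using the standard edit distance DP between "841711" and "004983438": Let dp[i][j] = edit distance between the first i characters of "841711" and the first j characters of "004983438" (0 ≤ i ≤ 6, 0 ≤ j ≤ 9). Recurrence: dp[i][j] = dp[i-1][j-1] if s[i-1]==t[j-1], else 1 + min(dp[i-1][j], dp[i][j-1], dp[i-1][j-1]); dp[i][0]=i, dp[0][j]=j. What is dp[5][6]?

5

   ''  0  0  4  9  8  3  4  3  8
''  0  1  2  3  4  5  6  7  8  9
 8  1  1  2  3  4  4  5  6  7  8
 4  2  2  2  2  3  4  5  5  6  7
 1  3  3  3  3  3  4  5  6  6  7
 7  4  4  4  4  4  4  5  6  7  7
 1  5  5  5  5  5  5  5  6  7  8
 1  6  6  6  6  6  6  6  6  7  8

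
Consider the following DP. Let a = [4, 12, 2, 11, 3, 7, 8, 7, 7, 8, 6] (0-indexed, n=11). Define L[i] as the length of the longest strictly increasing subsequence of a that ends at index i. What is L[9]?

   i    0    1    2    3    4    5    6    7    8    9   10
a[i]    4   12    2   11    3    7    8    7    7    8    6
L[i]    1    2    1    2    2    3    4    3    3    4    3

4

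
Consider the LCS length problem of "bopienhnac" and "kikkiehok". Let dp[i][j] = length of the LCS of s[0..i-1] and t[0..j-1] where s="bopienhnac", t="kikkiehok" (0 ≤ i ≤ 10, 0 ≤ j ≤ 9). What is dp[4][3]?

1

   ''  k  i  k  k  i  e  h  o  k
''  0  0  0  0  0  0  0  0  0  0
 b  0  0  0  0  0  0  0  0  0  0
 o  0  0  0  0  0  0  0  0  1  1
 p  0  0  0  0  0  0  0  0  1  1
 i  0  0  1  1  1  1  1  1  1  1
 e  0  0  1  1  1  1  2  2  2  2
 n  0  0  1  1  1  1  2  2  2  2
 h  0  0  1  1  1  1  2  3  3  3
 n  0  0  1  1  1  1  2  3  3  3
 a  0  0  1  1  1  1  2  3  3  3
 c  0  0  1  1  1  1  2  3  3  3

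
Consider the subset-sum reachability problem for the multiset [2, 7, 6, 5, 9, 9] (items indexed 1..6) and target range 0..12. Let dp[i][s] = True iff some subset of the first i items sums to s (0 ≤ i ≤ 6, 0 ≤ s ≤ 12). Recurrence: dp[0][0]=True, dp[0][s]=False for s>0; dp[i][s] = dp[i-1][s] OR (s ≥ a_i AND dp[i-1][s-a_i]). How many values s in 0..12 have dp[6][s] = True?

i\s   0   1   2   3   4   5   6   7   8   9  10  11  12
  0   T   F   F   F   F   F   F   F   F   F   F   F   F
  1   T   F   T   F   F   F   F   F   F   F   F   F   F
  2   T   F   T   F   F   F   F   T   F   T   F   F   F
  3   T   F   T   F   F   F   T   T   T   T   F   F   F
  4   T   F   T   F   F   T   T   T   T   T   F   T   T
  5   T   F   T   F   F   T   T   T   T   T   F   T   T
  6   T   F   T   F   F   T   T   T   T   T   F   T   T

9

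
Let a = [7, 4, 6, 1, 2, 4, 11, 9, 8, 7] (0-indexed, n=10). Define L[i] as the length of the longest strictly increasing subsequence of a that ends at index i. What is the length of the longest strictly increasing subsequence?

4

   i    0    1    2    3    4    5    6    7    8    9
a[i]    7    4    6    1    2    4   11    9    8    7
L[i]    1    1    2    1    2    3    4    4    4    4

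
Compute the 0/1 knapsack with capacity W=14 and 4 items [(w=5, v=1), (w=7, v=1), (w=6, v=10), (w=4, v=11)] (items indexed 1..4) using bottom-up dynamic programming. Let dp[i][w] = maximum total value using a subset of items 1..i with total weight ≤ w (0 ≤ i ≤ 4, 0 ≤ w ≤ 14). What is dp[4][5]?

11

i\w   0   1   2   3   4   5   6   7   8   9  10  11  12  13  14
  0   0   0   0   0   0   0   0   0   0   0   0   0   0   0   0
  1   0   0   0   0   0   1   1   1   1   1   1   1   1   1   1
  2   0   0   0   0   0   1   1   1   1   1   1   1   2   2   2
  3   0   0   0   0   0   1  10  10  10  10  10  11  11  11  11
  4   0   0   0   0  11  11  11  11  11  12  21  21  21  21  21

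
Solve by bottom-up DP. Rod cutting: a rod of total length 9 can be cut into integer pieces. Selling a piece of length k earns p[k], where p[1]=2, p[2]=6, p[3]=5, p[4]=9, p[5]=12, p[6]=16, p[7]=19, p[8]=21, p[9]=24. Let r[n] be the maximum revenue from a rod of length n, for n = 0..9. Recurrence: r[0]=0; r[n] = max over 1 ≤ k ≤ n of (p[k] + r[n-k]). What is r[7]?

20

   n    0    1    2    3    4    5    6    7    8    9
r[n]    0    2    6    8   12   14   18   20   24   26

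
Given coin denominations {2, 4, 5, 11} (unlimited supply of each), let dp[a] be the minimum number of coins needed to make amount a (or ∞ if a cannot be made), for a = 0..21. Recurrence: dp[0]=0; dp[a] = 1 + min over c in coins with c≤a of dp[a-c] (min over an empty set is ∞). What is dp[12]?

 a  0  1  2  3  4  5  6  7  8  9 10 11 12 13 14 15 16 17 18 19 20 21
dp  0  -  1  -  1  1  2  2  2  2  2  1  3  2  3  2  2  3  3  3  3  3
(- denotes ∞ / unreachable)

3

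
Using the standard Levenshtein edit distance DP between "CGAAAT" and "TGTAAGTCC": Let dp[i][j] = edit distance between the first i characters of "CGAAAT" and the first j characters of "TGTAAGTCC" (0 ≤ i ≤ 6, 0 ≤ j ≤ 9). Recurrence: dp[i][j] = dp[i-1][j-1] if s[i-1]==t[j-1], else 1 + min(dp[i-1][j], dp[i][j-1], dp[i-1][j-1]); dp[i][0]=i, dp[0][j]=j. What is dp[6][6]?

   ''  T  G  T  A  A  G  T  C  C
''  0  1  2  3  4  5  6  7  8  9
 C  1  1  2  3  4  5  6  7  7  8
 G  2  2  1  2  3  4  5  6  7  8
 A  3  3  2  2  2  3  4  5  6  7
 A  4  4  3  3  2  2  3  4  5  6
 A  5  5  4  4  3  2  3  4  5  6
 T  6  5  5  4  4  3  3  3  4  5

3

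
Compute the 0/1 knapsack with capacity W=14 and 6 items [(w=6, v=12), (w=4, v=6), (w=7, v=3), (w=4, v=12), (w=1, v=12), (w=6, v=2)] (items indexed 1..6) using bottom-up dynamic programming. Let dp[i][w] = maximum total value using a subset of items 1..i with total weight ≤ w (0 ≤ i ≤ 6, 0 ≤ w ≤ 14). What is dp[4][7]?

i\w   0   1   2   3   4   5   6   7   8   9  10  11  12  13  14
  0   0   0   0   0   0   0   0   0   0   0   0   0   0   0   0
  1   0   0   0   0   0   0  12  12  12  12  12  12  12  12  12
  2   0   0   0   0   6   6  12  12  12  12  18  18  18  18  18
  3   0   0   0   0   6   6  12  12  12  12  18  18  18  18  18
  4   0   0   0   0  12  12  12  12  18  18  24  24  24  24  30
  5   0  12  12  12  12  24  24  24  24  30  30  36  36  36  36
  6   0  12  12  12  12  24  24  24  24  30  30  36  36  36  36

12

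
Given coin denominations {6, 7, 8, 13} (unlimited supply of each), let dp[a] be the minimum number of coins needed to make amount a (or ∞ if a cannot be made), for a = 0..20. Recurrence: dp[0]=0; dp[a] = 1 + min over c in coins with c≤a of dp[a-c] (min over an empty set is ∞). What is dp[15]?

2

 a  0  1  2  3  4  5  6  7  8  9 10 11 12 13 14 15 16 17 18 19 20
dp  0  -  -  -  -  -  1  1  1  -  -  -  2  1  2  2  2  -  3  2  2
(- denotes ∞ / unreachable)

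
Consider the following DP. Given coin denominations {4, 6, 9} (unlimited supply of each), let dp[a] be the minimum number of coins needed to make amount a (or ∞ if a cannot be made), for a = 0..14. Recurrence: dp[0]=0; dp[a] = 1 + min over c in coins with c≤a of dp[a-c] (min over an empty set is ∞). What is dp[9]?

1

 a  0  1  2  3  4  5  6  7  8  9 10 11 12 13 14
dp  0  -  -  -  1  -  1  -  2  1  2  -  2  2  3
(- denotes ∞ / unreachable)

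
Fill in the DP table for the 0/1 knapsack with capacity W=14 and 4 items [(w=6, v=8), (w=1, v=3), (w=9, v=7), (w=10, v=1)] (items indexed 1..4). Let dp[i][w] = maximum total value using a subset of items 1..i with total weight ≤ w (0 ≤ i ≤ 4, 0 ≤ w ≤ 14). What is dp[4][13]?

11

i\w   0   1   2   3   4   5   6   7   8   9  10  11  12  13  14
  0   0   0   0   0   0   0   0   0   0   0   0   0   0   0   0
  1   0   0   0   0   0   0   8   8   8   8   8   8   8   8   8
  2   0   3   3   3   3   3   8  11  11  11  11  11  11  11  11
  3   0   3   3   3   3   3   8  11  11  11  11  11  11  11  11
  4   0   3   3   3   3   3   8  11  11  11  11  11  11  11  11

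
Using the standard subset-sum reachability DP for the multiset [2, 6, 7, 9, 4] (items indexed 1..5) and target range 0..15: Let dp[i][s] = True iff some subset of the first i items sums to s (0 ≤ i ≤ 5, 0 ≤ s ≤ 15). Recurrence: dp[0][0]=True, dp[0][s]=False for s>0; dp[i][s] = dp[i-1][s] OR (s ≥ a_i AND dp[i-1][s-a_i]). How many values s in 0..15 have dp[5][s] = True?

12

i\s   0   1   2   3   4   5   6   7   8   9  10  11  12  13  14  15
  0   T   F   F   F   F   F   F   F   F   F   F   F   F   F   F   F
  1   T   F   T   F   F   F   F   F   F   F   F   F   F   F   F   F
  2   T   F   T   F   F   F   T   F   T   F   F   F   F   F   F   F
  3   T   F   T   F   F   F   T   T   T   T   F   F   F   T   F   T
  4   T   F   T   F   F   F   T   T   T   T   F   T   F   T   F   T
  5   T   F   T   F   T   F   T   T   T   T   T   T   T   T   F   T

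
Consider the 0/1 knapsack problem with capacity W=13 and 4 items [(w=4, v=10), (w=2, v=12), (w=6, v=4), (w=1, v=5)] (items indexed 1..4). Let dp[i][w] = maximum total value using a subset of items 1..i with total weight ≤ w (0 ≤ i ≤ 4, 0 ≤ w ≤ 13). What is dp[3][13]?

26

i\w   0   1   2   3   4   5   6   7   8   9  10  11  12  13
  0   0   0   0   0   0   0   0   0   0   0   0   0   0   0
  1   0   0   0   0  10  10  10  10  10  10  10  10  10  10
  2   0   0  12  12  12  12  22  22  22  22  22  22  22  22
  3   0   0  12  12  12  12  22  22  22  22  22  22  26  26
  4   0   5  12  17  17  17  22  27  27  27  27  27  27  31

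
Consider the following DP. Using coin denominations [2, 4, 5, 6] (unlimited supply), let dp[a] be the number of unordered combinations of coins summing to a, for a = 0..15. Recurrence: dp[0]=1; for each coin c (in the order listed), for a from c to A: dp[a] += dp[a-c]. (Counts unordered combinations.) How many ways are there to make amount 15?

6

after  coin     0     1     2     3     4     5     6     7     8     9    10    11    12    13    14    15
          2     1     0     1     0     1     0     1     0     1     0     1     0     1     0     1     0
          4     1     0     1     0     2     0     2     0     3     0     3     0     4     0     4     0
          5     1     0     1     0     2     1     2     1     3     2     4     2     5     3     6     4
          6     1     0     1     0     2     1     3     1     4     2     6     3     8     4    10     6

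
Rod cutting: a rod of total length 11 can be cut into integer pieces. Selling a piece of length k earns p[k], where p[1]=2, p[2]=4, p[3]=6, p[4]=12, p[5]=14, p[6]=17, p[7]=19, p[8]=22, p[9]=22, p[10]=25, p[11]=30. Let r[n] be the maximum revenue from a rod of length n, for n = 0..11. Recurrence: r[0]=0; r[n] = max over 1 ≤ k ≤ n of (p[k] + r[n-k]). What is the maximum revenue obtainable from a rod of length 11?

31

   n    0    1    2    3    4    5    6    7    8    9   10   11
r[n]    0    2    4    6   12   14   17   19   24   26   29   31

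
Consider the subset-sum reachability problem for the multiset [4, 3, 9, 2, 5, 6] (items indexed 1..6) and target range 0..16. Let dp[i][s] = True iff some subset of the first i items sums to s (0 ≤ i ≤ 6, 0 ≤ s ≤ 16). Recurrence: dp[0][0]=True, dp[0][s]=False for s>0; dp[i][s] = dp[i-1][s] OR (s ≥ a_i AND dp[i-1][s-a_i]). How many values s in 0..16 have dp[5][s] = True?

i\s   0   1   2   3   4   5   6   7   8   9  10  11  12  13  14  15  16
  0   T   F   F   F   F   F   F   F   F   F   F   F   F   F   F   F   F
  1   T   F   F   F   T   F   F   F   F   F   F   F   F   F   F   F   F
  2   T   F   F   T   T   F   F   T   F   F   F   F   F   F   F   F   F
  3   T   F   F   T   T   F   F   T   F   T   F   F   T   T   F   F   T
  4   T   F   T   T   T   T   T   T   F   T   F   T   T   T   T   T   T
  5   T   F   T   T   T   T   T   T   T   T   T   T   T   T   T   T   T
  6   T   F   T   T   T   T   T   T   T   T   T   T   T   T   T   T   T

16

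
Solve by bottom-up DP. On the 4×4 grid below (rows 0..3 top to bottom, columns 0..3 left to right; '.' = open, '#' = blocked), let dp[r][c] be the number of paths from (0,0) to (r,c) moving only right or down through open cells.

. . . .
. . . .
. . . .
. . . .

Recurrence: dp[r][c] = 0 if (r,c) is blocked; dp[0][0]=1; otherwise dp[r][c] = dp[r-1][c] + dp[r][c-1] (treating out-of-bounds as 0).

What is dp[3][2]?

r\c   0   1   2   3
  0   1   1   1   1
  1   1   2   3   4
  2   1   3   6  10
  3   1   4  10  20

10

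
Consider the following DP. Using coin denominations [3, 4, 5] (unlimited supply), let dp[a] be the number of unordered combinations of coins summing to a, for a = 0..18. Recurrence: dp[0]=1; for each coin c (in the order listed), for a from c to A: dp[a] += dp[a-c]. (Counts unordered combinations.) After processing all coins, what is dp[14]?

after  coin     0     1     2     3     4     5     6     7     8     9    10    11    12    13    14    15    16    17    18
          3     1     0     0     1     0     0     1     0     0     1     0     0     1     0     0     1     0     0     1
          4     1     0     0     1     1     0     1     1     1     1     1     1     2     1     1     2     2     1     2
          5     1     0     0     1     1     1     1     1     2     2     2     2     3     3     3     4     4     4     5

3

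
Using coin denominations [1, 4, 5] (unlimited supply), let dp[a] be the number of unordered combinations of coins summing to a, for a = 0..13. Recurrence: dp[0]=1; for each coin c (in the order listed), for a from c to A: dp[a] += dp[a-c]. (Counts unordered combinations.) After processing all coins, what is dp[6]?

after  coin     0     1     2     3     4     5     6     7     8     9    10    11    12    13
          1     1     1     1     1     1     1     1     1     1     1     1     1     1     1
          4     1     1     1     1     2     2     2     2     3     3     3     3     4     4
          5     1     1     1     1     2     3     3     3     4     5     6     6     7     8

3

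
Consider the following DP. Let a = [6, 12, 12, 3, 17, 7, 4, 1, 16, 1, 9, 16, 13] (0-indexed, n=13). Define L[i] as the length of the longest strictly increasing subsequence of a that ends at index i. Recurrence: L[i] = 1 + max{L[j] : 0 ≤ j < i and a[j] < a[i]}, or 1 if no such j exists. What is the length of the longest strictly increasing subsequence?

   i    0    1    2    3    4    5    6    7    8    9   10   11   12
a[i]    6   12   12    3   17    7    4    1   16    1    9   16   13
L[i]    1    2    2    1    3    2    2    1    3    1    3    4    4

4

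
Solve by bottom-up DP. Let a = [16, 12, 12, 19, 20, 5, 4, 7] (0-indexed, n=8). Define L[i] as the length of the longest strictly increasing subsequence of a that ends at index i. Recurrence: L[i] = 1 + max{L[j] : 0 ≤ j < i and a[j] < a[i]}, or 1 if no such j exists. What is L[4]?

3

   i    0    1    2    3    4    5    6    7
a[i]   16   12   12   19   20    5    4    7
L[i]    1    1    1    2    3    1    1    2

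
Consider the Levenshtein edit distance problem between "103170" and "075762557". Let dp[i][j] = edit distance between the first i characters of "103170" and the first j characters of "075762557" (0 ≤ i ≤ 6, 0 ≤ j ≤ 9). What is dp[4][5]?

5

   ''  0  7  5  7  6  2  5  5  7
''  0  1  2  3  4  5  6  7  8  9
 1  1  1  2  3  4  5  6  7  8  9
 0  2  1  2  3  4  5  6  7  8  9
 3  3  2  2  3  4  5  6  7  8  9
 1  4  3  3  3  4  5  6  7  8  9
 7  5  4  3  4  3  4  5  6  7  8
 0  6  5  4  4  4  4  5  6  7  8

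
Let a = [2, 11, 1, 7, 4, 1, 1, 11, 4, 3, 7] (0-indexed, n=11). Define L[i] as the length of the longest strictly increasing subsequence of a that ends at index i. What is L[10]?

   i    0    1    2    3    4    5    6    7    8    9   10
a[i]    2   11    1    7    4    1    1   11    4    3    7
L[i]    1    2    1    2    2    1    1    3    2    2    3

3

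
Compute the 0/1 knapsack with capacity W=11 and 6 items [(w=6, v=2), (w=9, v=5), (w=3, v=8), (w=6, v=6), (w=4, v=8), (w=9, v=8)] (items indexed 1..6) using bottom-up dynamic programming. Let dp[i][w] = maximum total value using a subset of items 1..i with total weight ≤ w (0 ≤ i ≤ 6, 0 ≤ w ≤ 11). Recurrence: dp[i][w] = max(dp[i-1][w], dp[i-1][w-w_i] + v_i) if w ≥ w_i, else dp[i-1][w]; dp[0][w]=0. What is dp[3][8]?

8

i\w   0   1   2   3   4   5   6   7   8   9  10  11
  0   0   0   0   0   0   0   0   0   0   0   0   0
  1   0   0   0   0   0   0   2   2   2   2   2   2
  2   0   0   0   0   0   0   2   2   2   5   5   5
  3   0   0   0   8   8   8   8   8   8  10  10  10
  4   0   0   0   8   8   8   8   8   8  14  14  14
  5   0   0   0   8   8   8   8  16  16  16  16  16
  6   0   0   0   8   8   8   8  16  16  16  16  16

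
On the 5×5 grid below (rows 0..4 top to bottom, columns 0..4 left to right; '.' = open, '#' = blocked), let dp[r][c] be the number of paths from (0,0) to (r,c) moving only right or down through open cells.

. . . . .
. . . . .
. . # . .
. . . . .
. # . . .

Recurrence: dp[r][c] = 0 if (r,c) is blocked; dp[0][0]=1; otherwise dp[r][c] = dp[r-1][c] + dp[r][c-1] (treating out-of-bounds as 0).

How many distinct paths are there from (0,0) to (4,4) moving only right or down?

r\c   0   1   2   3   4
  0   1   1   1   1   1
  1   1   2   3   4   5
  2   1   3   0   4   9
  3   1   4   4   8  17
  4   1   0   4  12  29

29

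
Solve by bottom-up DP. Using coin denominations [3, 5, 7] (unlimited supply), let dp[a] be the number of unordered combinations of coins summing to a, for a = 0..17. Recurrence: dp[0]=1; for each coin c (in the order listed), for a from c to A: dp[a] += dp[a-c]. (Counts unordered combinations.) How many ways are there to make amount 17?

after  coin     0     1     2     3     4     5     6     7     8     9    10    11    12    13    14    15    16    17
          3     1     0     0     1     0     0     1     0     0     1     0     0     1     0     0     1     0     0
          5     1     0     0     1     0     1     1     0     1     1     1     1     1     1     1     2     1     1
          7     1     0     0     1     0     1     1     1     1     1     2     1     2     2     2     3     2     3

3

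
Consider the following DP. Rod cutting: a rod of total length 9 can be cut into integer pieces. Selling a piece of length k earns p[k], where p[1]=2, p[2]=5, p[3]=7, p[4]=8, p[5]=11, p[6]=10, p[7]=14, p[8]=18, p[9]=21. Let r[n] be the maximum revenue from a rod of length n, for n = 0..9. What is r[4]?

10

   n    0    1    2    3    4    5    6    7    8    9
r[n]    0    2    5    7   10   12   15   17   20   22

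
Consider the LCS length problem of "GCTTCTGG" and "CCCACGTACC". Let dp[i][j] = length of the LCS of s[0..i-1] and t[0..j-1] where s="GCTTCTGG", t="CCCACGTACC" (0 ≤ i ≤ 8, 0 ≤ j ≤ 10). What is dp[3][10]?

2

   ''  C  C  C  A  C  G  T  A  C  C
''  0  0  0  0  0  0  0  0  0  0  0
 G  0  0  0  0  0  0  1  1  1  1  1
 C  0  1  1  1  1  1  1  1  1  2  2
 T  0  1  1  1  1  1  1  2  2  2  2
 T  0  1  1  1  1  1  1  2  2  2  2
 C  0  1  2  2  2  2  2  2  2  3  3
 T  0  1  2  2  2  2  2  3  3  3  3
 G  0  1  2  2  2  2  3  3  3  3  3
 G  0  1  2  2  2  2  3  3  3  3  3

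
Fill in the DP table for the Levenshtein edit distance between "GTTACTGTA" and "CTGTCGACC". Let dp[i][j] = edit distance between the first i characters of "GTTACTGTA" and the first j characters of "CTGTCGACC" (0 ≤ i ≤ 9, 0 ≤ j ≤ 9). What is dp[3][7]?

5

   ''  C  T  G  T  C  G  A  C  C
''  0  1  2  3  4  5  6  7  8  9
 G  1  1  2  2  3  4  5  6  7  8
 T  2  2  1  2  2  3  4  5  6  7
 T  3  3  2  2  2  3  4  5  6  7
 A  4  4  3  3  3  3  4  4  5  6
 C  5  4  4  4  4  3  4  5  4  5
 T  6  5  4  5  4  4  4  5  5  5
 G  7  6  5  4  5  5  4  5  6  6
 T  8  7  6  5  4  5  5  5  6  7
 A  9  8  7  6  5  5  6  5  6  7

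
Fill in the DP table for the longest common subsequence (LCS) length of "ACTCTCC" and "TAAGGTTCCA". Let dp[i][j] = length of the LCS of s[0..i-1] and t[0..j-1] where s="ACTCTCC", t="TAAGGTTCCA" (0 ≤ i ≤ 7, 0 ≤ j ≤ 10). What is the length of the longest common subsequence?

   ''  T  A  A  G  G  T  T  C  C  A
''  0  0  0  0  0  0  0  0  0  0  0
 A  0  0  1  1  1  1  1  1  1  1  1
 C  0  0  1  1  1  1  1  1  2  2  2
 T  0  1  1  1  1  1  2  2  2  2  2
 C  0  1  1  1  1  1  2  2  3  3  3
 T  0  1  1  1  1  1  2  3  3  3  3
 C  0  1  1  1  1  1  2  3  4  4  4
 C  0  1  1  1  1  1  2  3  4  5  5

5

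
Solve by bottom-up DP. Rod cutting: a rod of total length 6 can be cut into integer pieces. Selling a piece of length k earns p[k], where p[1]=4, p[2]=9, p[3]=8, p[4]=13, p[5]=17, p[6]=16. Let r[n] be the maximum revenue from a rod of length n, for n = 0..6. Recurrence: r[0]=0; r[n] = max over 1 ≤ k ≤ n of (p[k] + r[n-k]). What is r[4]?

   n    0    1    2    3    4    5    6
r[n]    0    4    9   13   18   22   27

18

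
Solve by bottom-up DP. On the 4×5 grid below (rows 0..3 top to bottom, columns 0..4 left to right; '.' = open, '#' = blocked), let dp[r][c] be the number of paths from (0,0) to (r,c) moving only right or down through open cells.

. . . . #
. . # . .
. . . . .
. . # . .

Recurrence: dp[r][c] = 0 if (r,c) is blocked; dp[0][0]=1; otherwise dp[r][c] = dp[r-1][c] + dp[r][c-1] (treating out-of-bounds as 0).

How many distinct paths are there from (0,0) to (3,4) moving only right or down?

r\c   0   1   2   3   4
  0   1   1   1   1   0
  1   1   2   0   1   1
  2   1   3   3   4   5
  3   1   4   0   4   9

9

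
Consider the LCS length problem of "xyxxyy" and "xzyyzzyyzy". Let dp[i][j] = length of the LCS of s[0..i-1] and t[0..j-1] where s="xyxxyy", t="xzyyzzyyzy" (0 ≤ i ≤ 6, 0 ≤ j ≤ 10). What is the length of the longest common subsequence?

   ''  x  z  y  y  z  z  y  y  z  y
''  0  0  0  0  0  0  0  0  0  0  0
 x  0  1  1  1  1  1  1  1  1  1  1
 y  0  1  1  2  2  2  2  2  2  2  2
 x  0  1  1  2  2  2  2  2  2  2  2
 x  0  1  1  2  2  2  2  2  2  2  2
 y  0  1  1  2  3  3  3  3  3  3  3
 y  0  1  1  2  3  3  3  4  4  4  4

4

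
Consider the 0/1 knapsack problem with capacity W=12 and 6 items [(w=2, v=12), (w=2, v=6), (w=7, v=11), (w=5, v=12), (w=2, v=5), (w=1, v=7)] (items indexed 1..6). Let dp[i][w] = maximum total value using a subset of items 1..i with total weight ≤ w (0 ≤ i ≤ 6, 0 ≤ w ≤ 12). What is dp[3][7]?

18

i\w   0   1   2   3   4   5   6   7   8   9  10  11  12
  0   0   0   0   0   0   0   0   0   0   0   0   0   0
  1   0   0  12  12  12  12  12  12  12  12  12  12  12
  2   0   0  12  12  18  18  18  18  18  18  18  18  18
  3   0   0  12  12  18  18  18  18  18  23  23  29  29
  4   0   0  12  12  18  18  18  24  24  30  30  30  30
  5   0   0  12  12  18  18  23  24  24  30  30  35  35
  6   0   7  12  19  19  25  25  30  31  31  37  37  42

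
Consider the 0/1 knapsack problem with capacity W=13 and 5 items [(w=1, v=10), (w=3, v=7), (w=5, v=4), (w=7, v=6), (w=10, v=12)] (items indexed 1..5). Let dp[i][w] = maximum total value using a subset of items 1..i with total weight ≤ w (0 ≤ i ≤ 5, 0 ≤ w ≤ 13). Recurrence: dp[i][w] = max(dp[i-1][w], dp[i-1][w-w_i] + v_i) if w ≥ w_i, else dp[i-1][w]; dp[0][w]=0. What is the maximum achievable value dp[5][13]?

i\w   0   1   2   3   4   5   6   7   8   9  10  11  12  13
  0   0   0   0   0   0   0   0   0   0   0   0   0   0   0
  1   0  10  10  10  10  10  10  10  10  10  10  10  10  10
  2   0  10  10  10  17  17  17  17  17  17  17  17  17  17
  3   0  10  10  10  17  17  17  17  17  21  21  21  21  21
  4   0  10  10  10  17  17  17  17  17  21  21  23  23  23
  5   0  10  10  10  17  17  17  17  17  21  21  23  23  23

23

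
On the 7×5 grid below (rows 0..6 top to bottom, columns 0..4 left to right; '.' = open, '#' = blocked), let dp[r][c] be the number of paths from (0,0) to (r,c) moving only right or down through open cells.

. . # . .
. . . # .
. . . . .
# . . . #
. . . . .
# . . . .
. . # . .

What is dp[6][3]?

r\c   0   1   2   3   4
  0   1   1   0   0   0
  1   1   2   2   0   0
  2   1   3   5   5   5
  3   0   3   8  13   0
  4   0   3  11  24  24
  5   0   3  14  38  62
  6   0   3   0  38 100

38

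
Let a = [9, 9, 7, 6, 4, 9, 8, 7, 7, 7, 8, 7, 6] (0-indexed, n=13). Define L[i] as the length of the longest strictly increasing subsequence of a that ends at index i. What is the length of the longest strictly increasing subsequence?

   i    0    1    2    3    4    5    6    7    8    9   10   11   12
a[i]    9    9    7    6    4    9    8    7    7    7    8    7    6
L[i]    1    1    1    1    1    2    2    2    2    2    3    2    2

3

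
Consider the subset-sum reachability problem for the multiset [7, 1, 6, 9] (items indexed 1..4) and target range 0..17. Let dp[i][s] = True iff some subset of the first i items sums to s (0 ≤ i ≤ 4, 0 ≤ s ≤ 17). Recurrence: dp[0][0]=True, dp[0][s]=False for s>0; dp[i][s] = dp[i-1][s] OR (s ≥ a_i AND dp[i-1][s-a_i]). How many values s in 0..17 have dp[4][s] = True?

12

i\s   0   1   2   3   4   5   6   7   8   9  10  11  12  13  14  15  16  17
  0   T   F   F   F   F   F   F   F   F   F   F   F   F   F   F   F   F   F
  1   T   F   F   F   F   F   F   T   F   F   F   F   F   F   F   F   F   F
  2   T   T   F   F   F   F   F   T   T   F   F   F   F   F   F   F   F   F
  3   T   T   F   F   F   F   T   T   T   F   F   F   F   T   T   F   F   F
  4   T   T   F   F   F   F   T   T   T   T   T   F   F   T   T   T   T   T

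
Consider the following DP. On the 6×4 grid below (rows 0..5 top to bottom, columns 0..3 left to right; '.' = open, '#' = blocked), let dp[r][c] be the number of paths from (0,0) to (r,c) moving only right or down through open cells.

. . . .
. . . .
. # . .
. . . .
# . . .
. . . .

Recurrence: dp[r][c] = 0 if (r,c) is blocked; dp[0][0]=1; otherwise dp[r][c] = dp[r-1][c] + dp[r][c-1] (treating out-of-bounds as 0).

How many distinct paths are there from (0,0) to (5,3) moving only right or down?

r\c   0   1   2   3
  0   1   1   1   1
  1   1   2   3   4
  2   1   0   3   7
  3   1   1   4  11
  4   0   1   5  16
  5   0   1   6  22

22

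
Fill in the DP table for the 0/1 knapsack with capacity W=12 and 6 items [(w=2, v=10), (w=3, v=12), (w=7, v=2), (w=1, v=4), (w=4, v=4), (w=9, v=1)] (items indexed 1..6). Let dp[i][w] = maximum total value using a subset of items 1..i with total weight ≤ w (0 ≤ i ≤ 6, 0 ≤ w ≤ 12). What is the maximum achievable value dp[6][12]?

30

i\w   0   1   2   3   4   5   6   7   8   9  10  11  12
  0   0   0   0   0   0   0   0   0   0   0   0   0   0
  1   0   0  10  10  10  10  10  10  10  10  10  10  10
  2   0   0  10  12  12  22  22  22  22  22  22  22  22
  3   0   0  10  12  12  22  22  22  22  22  22  22  24
  4   0   4  10  14  16  22  26  26  26  26  26  26  26
  5   0   4  10  14  16  22  26  26  26  26  30  30  30
  6   0   4  10  14  16  22  26  26  26  26  30  30  30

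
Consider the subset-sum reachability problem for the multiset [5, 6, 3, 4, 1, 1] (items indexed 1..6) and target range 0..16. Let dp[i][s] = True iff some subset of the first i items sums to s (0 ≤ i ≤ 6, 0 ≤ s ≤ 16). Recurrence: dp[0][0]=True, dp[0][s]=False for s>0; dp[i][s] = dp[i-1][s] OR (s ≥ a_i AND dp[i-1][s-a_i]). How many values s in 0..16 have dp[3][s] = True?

8

i\s   0   1   2   3   4   5   6   7   8   9  10  11  12  13  14  15  16
  0   T   F   F   F   F   F   F   F   F   F   F   F   F   F   F   F   F
  1   T   F   F   F   F   T   F   F   F   F   F   F   F   F   F   F   F
  2   T   F   F   F   F   T   T   F   F   F   F   T   F   F   F   F   F
  3   T   F   F   T   F   T   T   F   T   T   F   T   F   F   T   F   F
  4   T   F   F   T   T   T   T   T   T   T   T   T   T   T   T   T   F
  5   T   T   F   T   T   T   T   T   T   T   T   T   T   T   T   T   T
  6   T   T   T   T   T   T   T   T   T   T   T   T   T   T   T   T   T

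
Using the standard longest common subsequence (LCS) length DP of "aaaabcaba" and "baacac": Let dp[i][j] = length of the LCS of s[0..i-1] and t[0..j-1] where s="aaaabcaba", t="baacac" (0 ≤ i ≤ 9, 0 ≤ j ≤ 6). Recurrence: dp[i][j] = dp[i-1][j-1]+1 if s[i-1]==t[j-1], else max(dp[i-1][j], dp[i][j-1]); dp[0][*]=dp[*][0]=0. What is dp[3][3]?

2

   ''  b  a  a  c  a  c
''  0  0  0  0  0  0  0
 a  0  0  1  1  1  1  1
 a  0  0  1  2  2  2  2
 a  0  0  1  2  2  3  3
 a  0  0  1  2  2  3  3
 b  0  1  1  2  2  3  3
 c  0  1  1  2  3  3  4
 a  0  1  2  2  3  4  4
 b  0  1  2  2  3  4  4
 a  0  1  2  3  3  4  4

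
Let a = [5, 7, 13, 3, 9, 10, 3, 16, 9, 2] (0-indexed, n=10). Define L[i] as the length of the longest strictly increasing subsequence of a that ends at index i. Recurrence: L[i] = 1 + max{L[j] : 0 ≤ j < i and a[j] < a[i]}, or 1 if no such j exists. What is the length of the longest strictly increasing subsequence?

5

   i    0    1    2    3    4    5    6    7    8    9
a[i]    5    7   13    3    9   10    3   16    9    2
L[i]    1    2    3    1    3    4    1    5    3    1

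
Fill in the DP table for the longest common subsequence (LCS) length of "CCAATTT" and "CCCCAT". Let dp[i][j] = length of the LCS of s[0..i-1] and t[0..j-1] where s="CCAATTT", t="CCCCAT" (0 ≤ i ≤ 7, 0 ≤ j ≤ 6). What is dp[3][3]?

   ''  C  C  C  C  A  T
''  0  0  0  0  0  0  0
 C  0  1  1  1  1  1  1
 C  0  1  2  2  2  2  2
 A  0  1  2  2  2  3  3
 A  0  1  2  2  2  3  3
 T  0  1  2  2  2  3  4
 T  0  1  2  2  2  3  4
 T  0  1  2  2  2  3  4

2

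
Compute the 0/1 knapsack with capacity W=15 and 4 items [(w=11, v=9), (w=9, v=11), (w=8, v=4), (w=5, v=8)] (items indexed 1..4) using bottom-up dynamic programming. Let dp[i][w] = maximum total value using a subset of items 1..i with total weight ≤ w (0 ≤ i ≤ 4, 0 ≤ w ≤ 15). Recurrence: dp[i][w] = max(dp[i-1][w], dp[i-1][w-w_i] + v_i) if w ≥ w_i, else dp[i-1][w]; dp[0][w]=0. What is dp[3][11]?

11

i\w   0   1   2   3   4   5   6   7   8   9  10  11  12  13  14  15
  0   0   0   0   0   0   0   0   0   0   0   0   0   0   0   0   0
  1   0   0   0   0   0   0   0   0   0   0   0   9   9   9   9   9
  2   0   0   0   0   0   0   0   0   0  11  11  11  11  11  11  11
  3   0   0   0   0   0   0   0   0   4  11  11  11  11  11  11  11
  4   0   0   0   0   0   8   8   8   8  11  11  11  11  12  19  19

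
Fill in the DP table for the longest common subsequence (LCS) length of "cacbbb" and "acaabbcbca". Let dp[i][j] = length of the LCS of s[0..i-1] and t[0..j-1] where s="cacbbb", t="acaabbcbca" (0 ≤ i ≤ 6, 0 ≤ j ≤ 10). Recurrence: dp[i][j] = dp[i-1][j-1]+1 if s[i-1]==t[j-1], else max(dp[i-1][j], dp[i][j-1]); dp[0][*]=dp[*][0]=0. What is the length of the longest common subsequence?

5

   ''  a  c  a  a  b  b  c  b  c  a
''  0  0  0  0  0  0  0  0  0  0  0
 c  0  0  1  1  1  1  1  1  1  1  1
 a  0  1  1  2  2  2  2  2  2  2  2
 c  0  1  2  2  2  2  2  3  3  3  3
 b  0  1  2  2  2  3  3  3  4  4  4
 b  0  1  2  2  2  3  4  4  4  4  4
 b  0  1  2  2  2  3  4  4  5  5  5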